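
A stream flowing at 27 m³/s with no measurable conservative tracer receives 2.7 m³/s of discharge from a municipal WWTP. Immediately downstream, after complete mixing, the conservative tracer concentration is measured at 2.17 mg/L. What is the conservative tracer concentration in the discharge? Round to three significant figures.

Mass balance: 27.00·0 + 2.700·Cₑ = 29.70·2.170
→ Cₑ = (29.70·2.170 − 27.00·0) / 2.700 = 23.87 mg/L.

23.9 mg/L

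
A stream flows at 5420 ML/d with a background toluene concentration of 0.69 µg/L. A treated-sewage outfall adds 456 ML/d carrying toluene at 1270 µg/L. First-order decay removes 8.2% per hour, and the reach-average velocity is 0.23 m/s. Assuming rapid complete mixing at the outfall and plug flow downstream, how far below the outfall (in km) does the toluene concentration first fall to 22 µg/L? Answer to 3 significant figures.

14.6 km

Mass balance: C = (5420·0.6900 + 456.0·1270) / 5876 = 582900/5876 = 99.19 µg/L.
8.2%/h lost → k = −ln(1 − 0.082) = 0.08556 h⁻¹.
Set 99.19·exp(−k·t) = 22 → t = ln(99.19/22)/k = 63370 s = 17.60 h.
Distance = v·t = 0.23·63370 = 14570 m = 14.57 km.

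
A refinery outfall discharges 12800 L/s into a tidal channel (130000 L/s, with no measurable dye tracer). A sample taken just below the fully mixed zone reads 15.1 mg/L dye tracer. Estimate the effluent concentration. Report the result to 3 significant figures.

168 mg/L

Mass balance: 130000·0 + 12800·Cₑ = 142800·15.10
→ Cₑ = (142800·15.10 − 130000·0) / 12800 = 168.5 mg/L.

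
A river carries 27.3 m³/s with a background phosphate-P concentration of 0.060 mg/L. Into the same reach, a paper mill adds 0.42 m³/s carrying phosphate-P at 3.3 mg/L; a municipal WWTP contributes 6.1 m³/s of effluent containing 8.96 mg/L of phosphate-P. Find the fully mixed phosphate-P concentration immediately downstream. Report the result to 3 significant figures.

Mixed concentration C = ΣQC/ΣQ = (27.30·0.06000 + 0.4200·3.300 + 6.100·8.960) / 33.82 = 57.68/33.82 = 1.705 mg/L.

1.71 mg/L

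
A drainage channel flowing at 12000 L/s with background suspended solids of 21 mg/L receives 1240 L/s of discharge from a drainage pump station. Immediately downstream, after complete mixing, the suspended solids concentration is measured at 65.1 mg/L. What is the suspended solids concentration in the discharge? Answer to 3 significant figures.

492 mg/L

Mass balance: 12000·21.00 + 1240·Cₑ = 13240·65.10
→ Cₑ = (13240·65.10 − 12000·21.00) / 1240 = 491.9 mg/L.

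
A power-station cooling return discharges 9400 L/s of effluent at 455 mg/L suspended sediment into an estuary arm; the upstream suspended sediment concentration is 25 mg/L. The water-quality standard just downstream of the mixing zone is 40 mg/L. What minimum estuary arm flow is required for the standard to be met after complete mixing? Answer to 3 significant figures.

260000 L/s

Set C_mix = 40: (Q·25.00 + 9400·455.0) / (Q + 9400) = 40
→ Q = 9400·(455.0 − 40)/(40 − 25.00) = 260100 L/s.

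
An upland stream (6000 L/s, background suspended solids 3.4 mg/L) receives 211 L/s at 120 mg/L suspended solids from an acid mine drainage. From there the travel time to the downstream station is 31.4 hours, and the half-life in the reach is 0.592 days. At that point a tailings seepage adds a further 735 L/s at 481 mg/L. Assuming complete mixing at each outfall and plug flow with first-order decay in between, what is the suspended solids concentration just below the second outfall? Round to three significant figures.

Mixed concentration C = ΣQC/ΣQ = (6000·3.400 + 211.0·120.0) / 6211 = 45720/6211 = 7.361 mg/L; combined flow 6211 L/s.
Half-life 0.592 d → k = ln 2 / 0.592 = 1.171 d⁻¹.
Applying C = C₀e^(−kt): 7.361 × 0.2161 = 1.591 mg/L.
At the second outfall, C = (6211·1.591 + 735.0·481.0) / (6211 + 735.0) = 52.32 mg/L.

52.3 mg/L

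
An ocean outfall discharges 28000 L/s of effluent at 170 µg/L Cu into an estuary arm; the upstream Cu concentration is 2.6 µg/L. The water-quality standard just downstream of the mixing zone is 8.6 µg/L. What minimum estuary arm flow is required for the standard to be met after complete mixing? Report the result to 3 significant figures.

753000 L/s

Set C_mix = 8.6: (Q·2.600 + 28000·170.0) / (Q + 28000) = 8.6
→ Q = 28000·(170.0 − 8.6)/(8.6 − 2.600) = 753200 L/s.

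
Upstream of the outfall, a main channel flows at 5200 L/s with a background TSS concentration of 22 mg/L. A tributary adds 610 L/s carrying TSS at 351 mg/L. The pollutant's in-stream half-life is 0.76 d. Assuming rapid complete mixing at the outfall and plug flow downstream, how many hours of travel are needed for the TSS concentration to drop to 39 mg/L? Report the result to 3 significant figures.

Flow-weighted average: C = (5200·22.00 + 610.0·351.0) / 5810 = 328500/5810 = 56.54 mg/L.
Half-life 0.76 d → k = ln 2 / 0.76 = 0.9120 d⁻¹.
56.54·exp(−k·t) = 39 → t = ln(56.54/39)/k = 35190 s = 9.774 h.

9.77 h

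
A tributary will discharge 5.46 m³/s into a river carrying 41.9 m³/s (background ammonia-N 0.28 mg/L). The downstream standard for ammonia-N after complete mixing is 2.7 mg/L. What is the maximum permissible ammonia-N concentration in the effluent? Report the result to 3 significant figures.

21.3 mg/L

At the limit, (Qr·Cr + Qe·Cₑ)/(Qr + Qe) = 2.7:
Cₑ = (47.36·2.7 − 41.90·0.2800) / 5.460 = 21.27 mg/L.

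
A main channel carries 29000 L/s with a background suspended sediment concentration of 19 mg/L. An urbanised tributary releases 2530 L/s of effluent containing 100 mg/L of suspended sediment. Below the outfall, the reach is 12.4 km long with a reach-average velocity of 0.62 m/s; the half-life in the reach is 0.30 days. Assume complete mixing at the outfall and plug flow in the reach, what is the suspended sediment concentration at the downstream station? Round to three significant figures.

14.9 mg/L

Mixed concentration C = ΣQC/ΣQ = (29000·19.00 + 2530·100.0) / 31530 = 804000/31530 = 25.50 mg/L.
Travel time t = 12.4·1000 / 0.62 = 20000 s = 5.556 h.
Half-life 0.30 d → k = ln 2 / 0.30 = 2.310 d⁻¹.
Decay over the reach: 25.50·exp(−kt) = 25.50·0.5858 = 14.94 mg/L.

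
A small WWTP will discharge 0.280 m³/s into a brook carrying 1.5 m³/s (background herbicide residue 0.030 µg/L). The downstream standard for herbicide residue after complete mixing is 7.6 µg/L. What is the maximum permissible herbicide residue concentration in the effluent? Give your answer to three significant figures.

48.2 µg/L

At the limit, (Qr·Cr + Qe·Cₑ)/(Qr + Qe) = 7.6:
Cₑ = (1.780·7.6 − 1.500·0.03000) / 0.2800 = 48.15 µg/L.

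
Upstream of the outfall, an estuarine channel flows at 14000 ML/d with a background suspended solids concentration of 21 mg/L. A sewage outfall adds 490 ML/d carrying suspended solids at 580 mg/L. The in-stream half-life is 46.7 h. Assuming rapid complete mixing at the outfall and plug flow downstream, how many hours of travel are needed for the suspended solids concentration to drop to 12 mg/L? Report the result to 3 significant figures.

Flow-weighted average: C = (14000·21.00 + 490.0·580.0) / 14490 = 578200/14490 = 39.90 mg/L.
Half-life 46.7 h → k = ln 2 / 46.7 = 0.01484 h⁻¹ = 0.3562 d⁻¹.
39.90·exp(−k·t) = 12 → t = ln(39.90/12)/k = 291400 s = 80.95 h.

81.0 h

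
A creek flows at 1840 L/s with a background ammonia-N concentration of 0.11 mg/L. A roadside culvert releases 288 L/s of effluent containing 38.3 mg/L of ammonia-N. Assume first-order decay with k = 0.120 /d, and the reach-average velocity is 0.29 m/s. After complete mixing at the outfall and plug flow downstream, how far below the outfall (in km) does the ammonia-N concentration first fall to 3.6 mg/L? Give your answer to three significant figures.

79.9 km

Conservation of mass: C = (1840·0.1100 + 288.0·38.30) / 2128 = 11230/2128 = 5.279 mg/L.
Set 5.279·exp(−k·t) = 3.6 → t = ln(5.279/3.6)/k = 275600 s = 76.54 h.
Distance = v·t = 0.29·275600 = 79910 m = 79.91 km.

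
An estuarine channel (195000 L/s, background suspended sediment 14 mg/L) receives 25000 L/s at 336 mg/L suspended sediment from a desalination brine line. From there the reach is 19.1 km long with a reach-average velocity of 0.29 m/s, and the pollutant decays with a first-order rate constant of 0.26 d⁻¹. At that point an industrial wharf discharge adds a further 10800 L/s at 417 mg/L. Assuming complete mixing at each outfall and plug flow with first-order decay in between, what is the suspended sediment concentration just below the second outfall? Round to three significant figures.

Mass balance: C = (195000·14.00 + 25000·336.0) / 220000 = 11130000/220000 = 50.59 mg/L; combined flow 220000 L/s.
Travel time t = 19.1·1000 / 0.29 = 65860 s = 18.30 h.
After decay, C = 50.59 × e^(−kt) = 50.59 × 0.8202 = 41.50 mg/L.
At the second outfall, C = (220000·41.50 + 10800·417.0) / (220000 + 10800) = 59.07 mg/L.

59.1 mg/L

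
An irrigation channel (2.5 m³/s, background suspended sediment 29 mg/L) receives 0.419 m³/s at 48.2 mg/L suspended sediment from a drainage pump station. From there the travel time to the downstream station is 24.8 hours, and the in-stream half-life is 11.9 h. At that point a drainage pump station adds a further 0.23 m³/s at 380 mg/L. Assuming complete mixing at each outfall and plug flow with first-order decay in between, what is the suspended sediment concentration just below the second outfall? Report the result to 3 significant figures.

Conservation of mass: C = (2.500·29.00 + 0.4190·48.20) / 2.919 = 92.70/2.919 = 31.76 mg/L; combined flow 2.919 m³/s.
Half-life 11.9 h → k = ln 2 / 11.9 = 0.05825 h⁻¹ = 1.398 d⁻¹.
Applying C = C₀e^(−kt): 31.76 × 0.2359 = 7.490 mg/L.
At the second outfall, C = (2.919·7.490 + 0.2300·380.0) / (2.919 + 0.2300) = 34.70 mg/L.

34.7 mg/L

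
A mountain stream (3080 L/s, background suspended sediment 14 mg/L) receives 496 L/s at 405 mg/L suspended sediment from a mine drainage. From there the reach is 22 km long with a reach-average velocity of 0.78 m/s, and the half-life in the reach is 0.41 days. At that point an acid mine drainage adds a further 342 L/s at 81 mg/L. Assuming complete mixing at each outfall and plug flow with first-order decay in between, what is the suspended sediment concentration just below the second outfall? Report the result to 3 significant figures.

Mixed concentration C = ΣQC/ΣQ = (3080·14.00 + 496.0·405.0) / 3576 = 244000/3576 = 68.23 mg/L; combined flow 3576 L/s.
Travel time t = 22·1000 / 0.78 = 28210 s = 7.835 h.
Half-life 0.41 d → k = ln 2 / 0.41 = 1.691 d⁻¹.
First-order decay: C = 68.23·exp(−k·t) = 68.23·0.5759 = 39.29 mg/L.
At the second outfall, C = (3576·39.29 + 342.0·81.00) / (3576 + 342.0) = 42.93 mg/L.

42.9 mg/L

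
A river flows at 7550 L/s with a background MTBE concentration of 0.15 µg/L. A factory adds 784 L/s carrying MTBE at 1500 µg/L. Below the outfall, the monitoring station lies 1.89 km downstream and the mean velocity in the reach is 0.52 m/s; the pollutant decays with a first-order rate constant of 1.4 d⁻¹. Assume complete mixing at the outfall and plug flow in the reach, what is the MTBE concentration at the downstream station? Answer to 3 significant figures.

133 µg/L

After mixing, C = (7550·0.1500 + 784.0·1500) / 8334 = 1177000/8334 = 141.2 µg/L.
Travel time t = 1.89·1000 / 0.52 = 3635 s = 1.010 h.
Decay over the reach: 141.2·exp(−kt) = 141.2·0.9428 = 133.2 µg/L.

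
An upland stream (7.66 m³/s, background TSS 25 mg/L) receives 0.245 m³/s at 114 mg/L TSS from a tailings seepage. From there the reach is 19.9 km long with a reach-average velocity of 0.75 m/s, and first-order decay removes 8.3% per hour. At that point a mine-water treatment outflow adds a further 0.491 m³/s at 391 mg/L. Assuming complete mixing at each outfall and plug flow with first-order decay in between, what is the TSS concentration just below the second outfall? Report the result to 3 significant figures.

Conservation of mass: C = (7.660·25.00 + 0.2450·114.0) / 7.905 = 219.4/7.905 = 27.76 mg/L; combined flow 7.905 m³/s.
Travel time t = 19.9·1000 / 0.75 = 26530 s = 7.370 h.
8.3%/h lost → k = −ln(1 − 0.083) = 0.08665 h⁻¹.
First-order decay: C = 27.76·exp(−k·t) = 27.76·0.5280 = 14.66 mg/L.
Second outfall: C = (7.905·14.66 + 0.4910·391.0)/8.396 = 36.67 mg/L.

36.7 mg/L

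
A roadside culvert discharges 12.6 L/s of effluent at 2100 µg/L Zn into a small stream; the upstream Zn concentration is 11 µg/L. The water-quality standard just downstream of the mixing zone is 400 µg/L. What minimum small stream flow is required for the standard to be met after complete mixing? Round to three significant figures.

55.1 L/s

Set C_mix = 400: (Q·11.00 + 12.60·2100) / (Q + 12.60) = 400
→ Q = 12.60·(2100 − 400)/(400 − 11.00) = 55.06 L/s.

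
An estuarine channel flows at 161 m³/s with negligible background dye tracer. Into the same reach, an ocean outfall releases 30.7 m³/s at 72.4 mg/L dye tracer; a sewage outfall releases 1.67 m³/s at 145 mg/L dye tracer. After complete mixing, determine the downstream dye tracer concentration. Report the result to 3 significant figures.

Mass balance: C = (161.0·0 + 30.70·72.40 + 1.670·145.0) / 193.4 = 2465/193.4 = 12.75 mg/L.

12.7 mg/L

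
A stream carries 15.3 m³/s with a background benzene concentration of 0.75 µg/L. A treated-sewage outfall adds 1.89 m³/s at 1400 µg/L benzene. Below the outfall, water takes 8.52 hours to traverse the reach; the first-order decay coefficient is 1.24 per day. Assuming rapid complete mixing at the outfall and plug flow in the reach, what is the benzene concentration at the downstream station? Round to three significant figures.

99.5 µg/L

Mixed concentration C = ΣQC/ΣQ = (15.30·0.7500 + 1.890·1400) / 17.19 = 2657/17.19 = 154.6 µg/L.
Applying C = C₀e^(−kt): 154.6 × 0.6439 = 99.54 µg/L.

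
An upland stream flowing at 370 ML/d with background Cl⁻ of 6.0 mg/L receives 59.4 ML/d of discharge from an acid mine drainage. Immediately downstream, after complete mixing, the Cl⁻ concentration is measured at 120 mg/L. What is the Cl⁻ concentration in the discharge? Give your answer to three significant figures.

830 mg/L

Mass balance: 370.0·6.000 + 59.40·Cₑ = 429.4·120.0
→ Cₑ = (429.4·120.0 − 370.0·6.000) / 59.40 = 830.1 mg/L.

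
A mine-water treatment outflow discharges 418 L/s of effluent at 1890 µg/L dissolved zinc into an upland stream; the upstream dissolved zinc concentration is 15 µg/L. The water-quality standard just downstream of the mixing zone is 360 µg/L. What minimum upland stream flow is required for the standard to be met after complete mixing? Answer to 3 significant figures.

1850 L/s

Set C_mix = 360: (Q·15.00 + 418.0·1890) / (Q + 418.0) = 360
→ Q = 418.0·(1890 − 360)/(360 − 15.00) = 1854 L/s.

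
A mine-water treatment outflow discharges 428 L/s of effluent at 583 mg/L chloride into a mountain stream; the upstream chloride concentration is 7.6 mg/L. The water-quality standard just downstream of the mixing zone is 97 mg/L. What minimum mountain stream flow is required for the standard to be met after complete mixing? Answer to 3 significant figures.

2330 L/s

Set C_mix = 97: (Q·7.600 + 428.0·583.0) / (Q + 428.0) = 97
→ Q = 428.0·(583.0 − 97)/(97 − 7.600) = 2327 L/s.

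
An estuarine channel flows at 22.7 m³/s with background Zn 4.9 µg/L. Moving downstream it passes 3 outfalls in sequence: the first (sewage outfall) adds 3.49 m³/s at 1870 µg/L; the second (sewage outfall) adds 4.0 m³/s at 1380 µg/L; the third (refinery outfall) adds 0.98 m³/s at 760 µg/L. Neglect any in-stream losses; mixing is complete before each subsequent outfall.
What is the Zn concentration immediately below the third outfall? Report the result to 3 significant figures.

Outfall 1: combined Q = 26.19 m³/s; C = (22.70·4.900 + 3.490·1870)/26.19 = 253.4 µg/L.
Outfall 2: combined Q = 30.19 m³/s; C = (26.19·253.4 + 4.000·1380)/30.19 = 402.7 µg/L.
Outfall 3: combined Q = 31.17 m³/s; C = (30.19·402.7 + 0.9800·760.0)/31.17 = 413.9 µg/L.

414 µg/L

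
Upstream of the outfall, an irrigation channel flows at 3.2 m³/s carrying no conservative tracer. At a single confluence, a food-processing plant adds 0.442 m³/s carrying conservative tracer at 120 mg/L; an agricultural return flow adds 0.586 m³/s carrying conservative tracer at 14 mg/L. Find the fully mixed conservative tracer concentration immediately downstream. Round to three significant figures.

Conservation of mass: C = (3.200·0 + 0.4420·120.0 + 0.5860·14.00) / 4.228 = 61.24/4.228 = 14.49 mg/L.

14.5 mg/L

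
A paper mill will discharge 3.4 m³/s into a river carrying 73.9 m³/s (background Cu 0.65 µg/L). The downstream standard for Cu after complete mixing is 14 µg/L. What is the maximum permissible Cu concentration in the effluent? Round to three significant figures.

At the limit, (Qr·Cr + Qe·Cₑ)/(Qr + Qe) = 14:
Cₑ = (77.30·14 − 73.90·0.6500) / 3.400 = 304.2 µg/L.

304 µg/L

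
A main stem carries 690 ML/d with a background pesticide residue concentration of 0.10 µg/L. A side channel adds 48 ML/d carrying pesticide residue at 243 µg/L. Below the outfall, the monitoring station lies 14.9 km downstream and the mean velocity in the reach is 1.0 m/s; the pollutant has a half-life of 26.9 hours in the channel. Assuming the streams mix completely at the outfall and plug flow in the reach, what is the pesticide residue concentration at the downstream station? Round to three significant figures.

14.3 µg/L

Mass balance: C = (690.0·0.1000 + 48.00·243.0) / 738.0 = 11730/738.0 = 15.90 µg/L.
Travel time t = 14.9·1000 / 1.0 = 14900 s = 4.139 h.
Half-life 26.9 h → k = ln 2 / 26.9 = 0.02577 h⁻¹ = 0.6184 d⁻¹.
Decay over the reach: 15.90·exp(−kt) = 15.90·0.8988 = 14.29 µg/L.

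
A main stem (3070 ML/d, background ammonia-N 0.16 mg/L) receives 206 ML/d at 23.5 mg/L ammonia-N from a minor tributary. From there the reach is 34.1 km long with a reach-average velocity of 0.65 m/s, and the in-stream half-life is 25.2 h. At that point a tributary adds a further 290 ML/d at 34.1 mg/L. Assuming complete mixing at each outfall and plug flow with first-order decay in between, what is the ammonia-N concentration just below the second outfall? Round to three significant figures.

3.77 mg/L

Mass balance: C = (3070·0.1600 + 206.0·23.50) / 3276 = 5332/3276 = 1.628 mg/L; combined flow 3276 ML/d.
Travel time t = 34.1·1000 / 0.65 = 52460 s = 14.57 h.
Half-life 25.2 h → k = ln 2 / 25.2 = 0.02751 h⁻¹ = 0.6601 d⁻¹.
First-order decay: C = 1.628·exp(−k·t) = 1.628·0.6698 = 1.090 mg/L.
At the second outfall, C = (3276·1.090 + 290.0·34.10) / (3276 + 290.0) = 3.775 mg/L.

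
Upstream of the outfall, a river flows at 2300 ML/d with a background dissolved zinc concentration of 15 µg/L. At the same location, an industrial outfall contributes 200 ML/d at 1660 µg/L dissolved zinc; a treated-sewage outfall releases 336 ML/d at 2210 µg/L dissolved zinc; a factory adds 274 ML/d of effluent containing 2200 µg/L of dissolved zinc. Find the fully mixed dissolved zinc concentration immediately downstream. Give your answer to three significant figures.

Mixed concentration C = ΣQC/ΣQ = (2300·15.00 + 200.0·1660 + 336.0·2210 + 274.0·2200) / 3110 = 1712000/3110 = 550.4 µg/L.

550 µg/L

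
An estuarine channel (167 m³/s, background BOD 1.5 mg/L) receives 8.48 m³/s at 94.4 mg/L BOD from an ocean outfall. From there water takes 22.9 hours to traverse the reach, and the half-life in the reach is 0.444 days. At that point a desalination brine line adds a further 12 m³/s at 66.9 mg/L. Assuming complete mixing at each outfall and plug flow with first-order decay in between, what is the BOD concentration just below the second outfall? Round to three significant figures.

5.55 mg/L

After mixing, C = (167.0·1.500 + 8.480·94.40) / 175.5 = 1051/175.5 = 5.989 mg/L; combined flow 175.5 m³/s.
Half-life 0.444 d → k = ln 2 / 0.444 = 1.561 d⁻¹.
Decay over the reach: 5.989·exp(−kt) = 5.989·0.2255 = 1.350 mg/L.
At the second outfall, C = (175.5·1.350 + 12.00·66.90) / (175.5 + 12.00) = 5.546 mg/L.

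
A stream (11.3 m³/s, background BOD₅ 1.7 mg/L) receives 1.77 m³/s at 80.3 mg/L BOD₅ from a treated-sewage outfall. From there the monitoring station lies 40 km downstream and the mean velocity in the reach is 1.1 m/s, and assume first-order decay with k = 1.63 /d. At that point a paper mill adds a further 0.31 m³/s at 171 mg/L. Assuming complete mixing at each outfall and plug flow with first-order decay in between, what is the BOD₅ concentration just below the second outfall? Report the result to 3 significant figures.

10.0 mg/L

Flow-weighted average: C = (11.30·1.700 + 1.770·80.30) / 13.07 = 161.3/13.07 = 12.34 mg/L; combined flow 13.07 m³/s.
Travel time t = 40·1000 / 1.1 = 36360 s = 10.10 h.
Decay over the reach: 12.34·exp(−kt) = 12.34·0.5036 = 6.216 mg/L.
Second outfall: C = (13.07·6.216 + 0.3100·171.0)/13.38 = 10.03 mg/L.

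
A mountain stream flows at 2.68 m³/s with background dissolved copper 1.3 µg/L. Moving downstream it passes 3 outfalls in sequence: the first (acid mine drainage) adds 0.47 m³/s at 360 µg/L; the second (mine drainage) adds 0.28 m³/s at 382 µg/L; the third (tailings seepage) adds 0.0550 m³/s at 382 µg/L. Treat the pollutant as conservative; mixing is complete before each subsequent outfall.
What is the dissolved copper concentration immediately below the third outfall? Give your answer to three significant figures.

86.3 µg/L

After outfall 1: Q = 2.680 + 0.4700 = 3.150 m³/s; C = (2.680·1.300 + 0.4700·360.0)/3.150 = 54.82 µg/L.
After outfall 2: Q = 3.150 + 0.2800 = 3.430 m³/s; C = (3.150·54.82 + 0.2800·382.0)/3.430 = 81.53 µg/L.
After outfall 3: Q = 3.430 + 0.05500 = 3.485 m³/s; C = (3.430·81.53 + 0.05500·382.0)/3.485 = 86.27 µg/L.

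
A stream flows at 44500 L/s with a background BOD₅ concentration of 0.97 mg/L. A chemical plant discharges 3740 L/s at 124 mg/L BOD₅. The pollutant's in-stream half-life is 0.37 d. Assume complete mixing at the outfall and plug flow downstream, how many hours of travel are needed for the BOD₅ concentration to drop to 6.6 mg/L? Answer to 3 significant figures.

Mixed concentration C = ΣQC/ΣQ = (44500·0.9700 + 3740·124.0) / 48240 = 506900/48240 = 10.51 mg/L.
Half-life 0.37 d → k = ln 2 / 0.37 = 1.873 d⁻¹.
10.51·exp(−k·t) = 6.6 → t = ln(10.51/6.6)/k = 21450 s = 5.959 h.

5.96 h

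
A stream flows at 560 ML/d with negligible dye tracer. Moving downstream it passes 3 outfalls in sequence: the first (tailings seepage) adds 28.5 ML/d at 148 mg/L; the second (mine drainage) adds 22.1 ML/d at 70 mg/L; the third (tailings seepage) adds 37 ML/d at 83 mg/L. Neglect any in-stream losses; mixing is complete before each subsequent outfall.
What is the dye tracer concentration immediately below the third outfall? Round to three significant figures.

13.6 mg/L

Outfall 1: combined Q = 588.5 ML/d; C = (560.0·0 + 28.50·148.0)/588.5 = 7.167 mg/L.
Outfall 2: combined Q = 610.6 ML/d; C = (588.5·7.167 + 22.10·70.00)/610.6 = 9.442 mg/L.
Outfall 3: combined Q = 647.6 ML/d; C = (610.6·9.442 + 37.00·83.00)/647.6 = 13.64 mg/L.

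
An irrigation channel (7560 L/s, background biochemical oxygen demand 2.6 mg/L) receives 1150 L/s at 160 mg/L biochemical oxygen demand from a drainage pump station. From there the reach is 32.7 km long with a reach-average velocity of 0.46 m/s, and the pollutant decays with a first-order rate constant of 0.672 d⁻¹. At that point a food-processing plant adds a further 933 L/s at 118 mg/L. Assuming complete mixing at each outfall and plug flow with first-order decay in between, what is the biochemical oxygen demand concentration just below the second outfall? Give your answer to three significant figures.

Conservation of mass: C = (7560·2.600 + 1150·160.0) / 8710 = 203700/8710 = 23.38 mg/L; combined flow 8710 L/s.
Travel time t = 32.7·1000 / 0.46 = 71090 s = 19.75 h.
First-order decay: C = 23.38·exp(−k·t) = 23.38·0.5753 = 13.45 mg/L.
At the second outfall, C = (8710·13.45 + 933.0·118.0) / (8710 + 933.0) = 23.57 mg/L.

23.6 mg/L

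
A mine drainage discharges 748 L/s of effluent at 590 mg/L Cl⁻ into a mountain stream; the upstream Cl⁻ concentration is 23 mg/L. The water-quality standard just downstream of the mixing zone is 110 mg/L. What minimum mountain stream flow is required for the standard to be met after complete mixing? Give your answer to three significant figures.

4130 L/s

Set C_mix = 110: (Q·23.00 + 748.0·590.0) / (Q + 748.0) = 110
→ Q = 748.0·(590.0 − 110)/(110 − 23.00) = 4127 L/s.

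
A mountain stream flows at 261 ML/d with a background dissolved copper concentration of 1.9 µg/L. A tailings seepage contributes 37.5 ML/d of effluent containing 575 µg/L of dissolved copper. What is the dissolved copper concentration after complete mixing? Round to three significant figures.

After mixing, C = (261.0·1.900 + 37.50·575.0) / 298.5 = 22060/298.5 = 73.90 µg/L.

73.9 µg/L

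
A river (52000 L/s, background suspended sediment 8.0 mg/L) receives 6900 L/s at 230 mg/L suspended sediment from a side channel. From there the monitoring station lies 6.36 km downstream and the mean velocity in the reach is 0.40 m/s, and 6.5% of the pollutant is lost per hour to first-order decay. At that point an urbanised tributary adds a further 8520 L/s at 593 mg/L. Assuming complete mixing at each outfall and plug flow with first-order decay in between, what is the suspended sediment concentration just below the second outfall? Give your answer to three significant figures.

97.0 mg/L

Mass balance: C = (52000·8.000 + 6900·230.0) / 58900 = 2003000/58900 = 34.01 mg/L; combined flow 58900 L/s.
Travel time t = 6.36·1000 / 0.40 = 15900 s = 4.417 h.
6.5%/h lost → k = −ln(1 − 0.065) = 0.06721 h⁻¹.
Applying C = C₀e^(−kt): 34.01 × 0.7432 = 25.27 mg/L.
Second outfall: C = (58900·25.27 + 8520·593.0)/67420 = 97.02 mg/L.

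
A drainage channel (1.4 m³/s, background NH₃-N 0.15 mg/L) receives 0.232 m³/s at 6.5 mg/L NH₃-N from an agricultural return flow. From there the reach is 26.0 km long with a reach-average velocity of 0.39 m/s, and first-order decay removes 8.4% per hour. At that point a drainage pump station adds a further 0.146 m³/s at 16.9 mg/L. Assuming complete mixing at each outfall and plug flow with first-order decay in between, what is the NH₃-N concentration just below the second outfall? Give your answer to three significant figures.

Mass balance: C = (1.400·0.1500 + 0.2320·6.500) / 1.632 = 1.718/1.632 = 1.053 mg/L; combined flow 1.632 m³/s.
Travel time t = 26.0·1000 / 0.39 = 66670 s = 18.52 h.
8.4%/h lost → k = −ln(1 − 0.084) = 0.08774 h⁻¹.
Decay over the reach: 1.053·exp(−kt) = 1.053·0.1970 = 0.2073 mg/L.
Second outfall: C = (1.632·0.2073 + 0.1460·16.90)/1.778 = 1.578 mg/L.

1.58 mg/L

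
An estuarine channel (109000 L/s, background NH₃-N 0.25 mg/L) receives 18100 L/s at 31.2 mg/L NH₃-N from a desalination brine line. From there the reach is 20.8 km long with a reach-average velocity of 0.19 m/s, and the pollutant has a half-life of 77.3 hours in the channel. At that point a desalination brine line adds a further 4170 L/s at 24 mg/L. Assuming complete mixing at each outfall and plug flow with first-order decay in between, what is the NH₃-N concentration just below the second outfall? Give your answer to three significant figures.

Flow-weighted average: C = (109000·0.2500 + 18100·31.20) / 127100 = 592000/127100 = 4.658 mg/L; combined flow 127100 L/s.
Travel time t = 20.8·1000 / 0.19 = 109500 s = 30.41 h.
Half-life 77.3 h → k = ln 2 / 77.3 = 0.008967 h⁻¹ = 0.2152 d⁻¹.
After decay, C = 4.658 × e^(−kt) = 4.658 × 0.7613 = 3.546 mg/L.
At the second outfall, C = (127100·3.546 + 4170·24.00) / (127100 + 4170) = 4.196 mg/L.

4.20 mg/L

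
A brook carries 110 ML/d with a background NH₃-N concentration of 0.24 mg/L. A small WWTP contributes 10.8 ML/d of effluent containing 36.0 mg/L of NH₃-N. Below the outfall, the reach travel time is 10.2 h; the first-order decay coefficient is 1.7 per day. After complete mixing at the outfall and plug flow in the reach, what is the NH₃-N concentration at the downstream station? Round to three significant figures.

1.67 mg/L

Flow-weighted average: C = (110.0·0.2400 + 10.80·36.00) / 120.8 = 415.2/120.8 = 3.437 mg/L.
After decay, C = 3.437 × e^(−kt) = 3.437 × 0.4855 = 1.669 mg/L.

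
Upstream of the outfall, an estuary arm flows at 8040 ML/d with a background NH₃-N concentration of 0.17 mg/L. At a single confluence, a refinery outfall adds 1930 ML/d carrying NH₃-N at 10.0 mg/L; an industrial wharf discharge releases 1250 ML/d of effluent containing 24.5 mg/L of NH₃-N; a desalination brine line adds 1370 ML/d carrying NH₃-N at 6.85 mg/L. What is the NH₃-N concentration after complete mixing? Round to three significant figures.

4.82 mg/L

Mixed concentration C = ΣQC/ΣQ = (8040·0.1700 + 1930·10.00 + 1250·24.50 + 1370·6.850) / 12590 = 60680/12590 = 4.819 mg/L.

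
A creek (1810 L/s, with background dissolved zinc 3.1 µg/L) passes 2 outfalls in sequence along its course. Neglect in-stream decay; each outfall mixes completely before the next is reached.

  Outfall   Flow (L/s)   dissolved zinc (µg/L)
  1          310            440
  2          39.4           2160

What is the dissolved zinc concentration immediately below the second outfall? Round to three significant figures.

Below outfall 1: Q → 2120 L/s, C = (1810·3.100 + 310.0·440.0)/2120 = 66.99 µg/L.
Below outfall 2: Q → 2159 L/s, C = (2120·66.99 + 39.40·2160)/2159 = 105.2 µg/L.

105 µg/L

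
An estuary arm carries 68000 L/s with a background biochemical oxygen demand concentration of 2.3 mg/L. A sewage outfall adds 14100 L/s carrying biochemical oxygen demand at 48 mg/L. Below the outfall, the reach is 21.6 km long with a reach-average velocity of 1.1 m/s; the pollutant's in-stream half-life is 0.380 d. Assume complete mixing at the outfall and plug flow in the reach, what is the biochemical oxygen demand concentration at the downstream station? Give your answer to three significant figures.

Conservation of mass: C = (68000·2.300 + 14100·48.00) / 82100 = 833200/82100 = 10.15 mg/L.
Travel time t = 21.6·1000 / 1.1 = 19640 s = 5.455 h.
Half-life 0.380 d → k = ln 2 / 0.380 = 1.824 d⁻¹.
Applying C = C₀e^(−kt): 10.15 × 0.6606 = 6.704 mg/L.

6.70 mg/L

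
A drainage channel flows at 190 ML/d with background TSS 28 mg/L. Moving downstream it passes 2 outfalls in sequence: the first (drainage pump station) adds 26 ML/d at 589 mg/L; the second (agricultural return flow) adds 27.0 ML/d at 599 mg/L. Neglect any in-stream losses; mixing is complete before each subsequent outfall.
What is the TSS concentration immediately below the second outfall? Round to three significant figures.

Outfall 1: combined Q = 216.0 ML/d; C = (190.0·28.00 + 26.00·589.0)/216.0 = 95.53 mg/L.
Outfall 2: combined Q = 243.0 ML/d; C = (216.0·95.53 + 27.00·599.0)/243.0 = 151.5 mg/L.

151 mg/L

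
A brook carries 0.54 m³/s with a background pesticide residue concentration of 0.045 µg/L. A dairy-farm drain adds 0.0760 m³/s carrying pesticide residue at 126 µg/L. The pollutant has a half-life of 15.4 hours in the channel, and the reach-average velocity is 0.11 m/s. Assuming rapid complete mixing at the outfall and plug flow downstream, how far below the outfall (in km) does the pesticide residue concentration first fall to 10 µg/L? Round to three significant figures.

After mixing, C = (0.5400·0.04500 + 0.07600·126.0) / 0.6160 = 9.600/0.6160 = 15.58 µg/L.
Half-life 15.4 h → k = ln 2 / 15.4 = 0.04501 h⁻¹ = 1.080 d⁻¹.
Set 15.58·exp(−k·t) = 10 → t = ln(15.58/10)/k = 35490 s = 9.858 h.
Distance = v·t = 0.11·35490 = 3904 m = 3.904 km.

3.90 km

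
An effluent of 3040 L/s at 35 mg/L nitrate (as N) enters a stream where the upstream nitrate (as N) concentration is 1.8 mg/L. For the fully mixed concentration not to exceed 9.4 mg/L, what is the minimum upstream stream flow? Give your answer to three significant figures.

Set C_mix = 9.4: (Q·1.800 + 3040·35.00) / (Q + 3040) = 9.4
→ Q = 3040·(35.00 − 9.4)/(9.4 − 1.800) = 10240 L/s.

10200 L/s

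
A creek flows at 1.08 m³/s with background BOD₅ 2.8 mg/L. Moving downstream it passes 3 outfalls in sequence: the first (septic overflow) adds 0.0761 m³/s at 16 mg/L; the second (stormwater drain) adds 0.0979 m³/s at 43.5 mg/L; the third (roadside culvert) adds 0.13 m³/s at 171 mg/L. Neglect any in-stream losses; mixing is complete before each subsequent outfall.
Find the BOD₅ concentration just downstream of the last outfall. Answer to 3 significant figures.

Below outfall 1: Q → 1.156 m³/s, C = (1.080·2.800 + 0.07610·16.00)/1.156 = 3.669 mg/L.
Below outfall 2: Q → 1.254 m³/s, C = (1.156·3.669 + 0.09790·43.50)/1.254 = 6.779 mg/L.
Below outfall 3: Q → 1.384 m³/s, C = (1.254·6.779 + 0.1300·171.0)/1.384 = 22.20 mg/L.

22.2 mg/L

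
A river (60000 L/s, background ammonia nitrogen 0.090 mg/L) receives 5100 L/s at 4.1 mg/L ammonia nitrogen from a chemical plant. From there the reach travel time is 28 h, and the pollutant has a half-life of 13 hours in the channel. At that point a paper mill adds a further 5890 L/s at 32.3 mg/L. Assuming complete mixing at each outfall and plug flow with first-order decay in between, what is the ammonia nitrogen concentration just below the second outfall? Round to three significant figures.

After mixing, C = (60000·0.09000 + 5100·4.100) / 65100 = 26310/65100 = 0.4041 mg/L; combined flow 65100 L/s.
Half-life 13 h → k = ln 2 / 13 = 0.05332 h⁻¹ = 1.280 d⁻¹.
After decay, C = 0.4041 × e^(−kt) = 0.4041 × 0.2247 = 0.09082 mg/L.
At the second outfall, C = (65100·0.09082 + 5890·32.30) / (65100 + 5890) = 2.763 mg/L.

2.76 mg/L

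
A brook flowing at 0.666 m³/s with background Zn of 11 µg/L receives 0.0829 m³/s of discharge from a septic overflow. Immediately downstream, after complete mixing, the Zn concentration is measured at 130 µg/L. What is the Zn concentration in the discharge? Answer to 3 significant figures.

Mass balance: 0.6660·11.00 + 0.08290·Cₑ = 0.7489·130.0
→ Cₑ = (0.7489·130.0 − 0.6660·11.00) / 0.08290 = 1086 µg/L.

1090 µg/L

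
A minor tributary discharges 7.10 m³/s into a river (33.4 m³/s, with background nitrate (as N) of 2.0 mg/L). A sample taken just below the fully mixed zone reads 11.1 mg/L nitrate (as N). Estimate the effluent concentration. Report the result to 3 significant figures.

53.9 mg/L

Mass balance: 33.40·2.000 + 7.100·Cₑ = 40.50·11.10
→ Cₑ = (40.50·11.10 − 33.40·2.000) / 7.100 = 53.91 mg/L.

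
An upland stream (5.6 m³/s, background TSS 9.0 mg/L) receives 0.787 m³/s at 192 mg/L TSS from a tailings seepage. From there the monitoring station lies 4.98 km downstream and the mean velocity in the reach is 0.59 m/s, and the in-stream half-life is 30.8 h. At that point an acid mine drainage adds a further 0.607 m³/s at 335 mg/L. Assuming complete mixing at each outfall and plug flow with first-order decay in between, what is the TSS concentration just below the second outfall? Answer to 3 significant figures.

56.4 mg/L

Mass balance: C = (5.600·9.000 + 0.7870·192.0) / 6.387 = 201.5/6.387 = 31.55 mg/L; combined flow 6.387 m³/s.
Travel time t = 4.98·1000 / 0.59 = 8441 s = 2.345 h.
Half-life 30.8 h → k = ln 2 / 30.8 = 0.02250 h⁻¹ = 0.5401 d⁻¹.
Decay over the reach: 31.55·exp(−kt) = 31.55·0.9486 = 29.93 mg/L.
Second outfall: C = (6.387·29.93 + 0.6070·335.0)/6.994 = 56.40 mg/L.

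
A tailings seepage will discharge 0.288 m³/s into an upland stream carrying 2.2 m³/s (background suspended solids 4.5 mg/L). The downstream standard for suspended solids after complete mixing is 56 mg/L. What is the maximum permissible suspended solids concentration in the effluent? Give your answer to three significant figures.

449 mg/L

At the limit, (Qr·Cr + Qe·Cₑ)/(Qr + Qe) = 56:
Cₑ = (2.488·56 − 2.200·4.500) / 0.2880 = 449.4 mg/L.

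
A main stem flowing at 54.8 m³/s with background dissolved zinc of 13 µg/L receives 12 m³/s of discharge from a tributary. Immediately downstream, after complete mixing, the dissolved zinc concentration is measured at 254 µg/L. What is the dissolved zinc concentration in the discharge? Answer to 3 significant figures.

Mass balance: 54.80·13.00 + 12.00·Cₑ = 66.80·254.0
→ Cₑ = (66.80·254.0 − 54.80·13.00) / 12.00 = 1355 µg/L.

1350 µg/L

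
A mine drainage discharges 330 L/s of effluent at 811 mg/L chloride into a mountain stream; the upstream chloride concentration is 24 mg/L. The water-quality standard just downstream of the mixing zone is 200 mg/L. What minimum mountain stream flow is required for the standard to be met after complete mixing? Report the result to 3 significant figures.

Set C_mix = 200: (Q·24.00 + 330.0·811.0) / (Q + 330.0) = 200
→ Q = 330.0·(811.0 − 200)/(200 − 24.00) = 1146 L/s.

1150 L/s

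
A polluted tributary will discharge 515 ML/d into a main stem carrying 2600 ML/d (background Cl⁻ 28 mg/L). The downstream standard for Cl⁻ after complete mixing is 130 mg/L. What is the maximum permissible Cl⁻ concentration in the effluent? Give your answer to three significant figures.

645 mg/L

At the limit, (Qr·Cr + Qe·Cₑ)/(Qr + Qe) = 130:
Cₑ = (3115·130 − 2600·28.00) / 515.0 = 645.0 mg/L.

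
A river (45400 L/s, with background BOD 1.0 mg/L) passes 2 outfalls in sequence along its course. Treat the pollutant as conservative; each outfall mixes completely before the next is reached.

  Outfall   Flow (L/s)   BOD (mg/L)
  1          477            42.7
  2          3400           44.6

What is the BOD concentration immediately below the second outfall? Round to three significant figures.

4.41 mg/L

Below outfall 1: Q → 45880 L/s, C = (45400·1.000 + 477.0·42.70)/45880 = 1.434 mg/L.
Below outfall 2: Q → 49280 L/s, C = (45880·1.434 + 3400·44.60)/49280 = 4.412 mg/L.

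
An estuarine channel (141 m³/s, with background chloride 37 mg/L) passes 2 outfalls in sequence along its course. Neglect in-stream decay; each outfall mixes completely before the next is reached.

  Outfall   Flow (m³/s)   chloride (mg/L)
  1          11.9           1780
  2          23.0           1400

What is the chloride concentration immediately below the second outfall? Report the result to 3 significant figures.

333 mg/L

Below outfall 1: Q → 152.9 m³/s, C = (141.0·37.00 + 11.90·1780)/152.9 = 172.7 mg/L.
Below outfall 2: Q → 175.9 m³/s, C = (152.9·172.7 + 23.00·1400)/175.9 = 333.1 mg/L.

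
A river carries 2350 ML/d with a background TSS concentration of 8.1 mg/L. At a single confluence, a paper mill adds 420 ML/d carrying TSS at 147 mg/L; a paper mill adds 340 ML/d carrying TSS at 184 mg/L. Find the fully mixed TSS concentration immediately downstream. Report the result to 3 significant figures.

46.1 mg/L

Conservation of mass: C = (2350·8.100 + 420.0·147.0 + 340.0·184.0) / 3110 = 143300/3110 = 46.09 mg/L.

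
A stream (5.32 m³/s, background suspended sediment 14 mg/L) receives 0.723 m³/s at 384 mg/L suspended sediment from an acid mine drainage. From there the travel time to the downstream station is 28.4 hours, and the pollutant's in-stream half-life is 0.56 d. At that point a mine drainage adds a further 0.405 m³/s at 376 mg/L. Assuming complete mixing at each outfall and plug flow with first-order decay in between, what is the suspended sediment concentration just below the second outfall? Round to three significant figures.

36.2 mg/L

Mixed concentration C = ΣQC/ΣQ = (5.320·14.00 + 0.7230·384.0) / 6.043 = 352.1/6.043 = 58.27 mg/L; combined flow 6.043 m³/s.
Half-life 0.56 d → k = ln 2 / 0.56 = 1.238 d⁻¹.
Applying C = C₀e^(−kt): 58.27 × 0.2312 = 13.47 mg/L.
Second outfall: C = (6.043·13.47 + 0.4050·376.0)/6.448 = 36.24 mg/L.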